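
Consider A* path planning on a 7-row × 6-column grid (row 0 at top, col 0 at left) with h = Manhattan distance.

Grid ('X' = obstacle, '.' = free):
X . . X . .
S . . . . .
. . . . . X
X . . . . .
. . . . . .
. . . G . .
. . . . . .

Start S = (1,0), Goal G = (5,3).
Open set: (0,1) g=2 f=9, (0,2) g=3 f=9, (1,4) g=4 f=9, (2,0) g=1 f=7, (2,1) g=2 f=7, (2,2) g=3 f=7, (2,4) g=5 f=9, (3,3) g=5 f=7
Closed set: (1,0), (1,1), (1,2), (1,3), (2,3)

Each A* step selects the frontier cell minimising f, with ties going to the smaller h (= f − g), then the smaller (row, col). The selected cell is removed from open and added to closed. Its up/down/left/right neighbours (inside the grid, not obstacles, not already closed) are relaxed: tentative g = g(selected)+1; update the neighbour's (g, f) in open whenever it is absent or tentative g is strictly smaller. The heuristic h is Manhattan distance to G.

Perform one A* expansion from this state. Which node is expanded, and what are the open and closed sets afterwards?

expanded=(3,3); open=[(0,1) g=2 f=9, (0,2) g=3 f=9, (1,4) g=4 f=9, (2,0) g=1 f=7, (2,1) g=2 f=7, (2,2) g=3 f=7, (2,4) g=5 f=9, (3,2) g=6 f=9, (3,4) g=6 f=9, (4,3) g=6 f=7]; closed=[(1,0), (1,1), (1,2), (1,3), (2,3), (3,3)]

step 1: expand (3,3) (f=7, h=2) → closed; open now [(0,1) g=2 f=9, (0,2) g=3 f=9, (1,4) g=4 f=9, (2,0) g=1 f=7, (2,1) g=2 f=7, (2,2) g=3 f=7, (2,4) g=5 f=9, (3,2) g=6 f=9, (3,4) g=6 f=9, (4,3) g=6 f=7]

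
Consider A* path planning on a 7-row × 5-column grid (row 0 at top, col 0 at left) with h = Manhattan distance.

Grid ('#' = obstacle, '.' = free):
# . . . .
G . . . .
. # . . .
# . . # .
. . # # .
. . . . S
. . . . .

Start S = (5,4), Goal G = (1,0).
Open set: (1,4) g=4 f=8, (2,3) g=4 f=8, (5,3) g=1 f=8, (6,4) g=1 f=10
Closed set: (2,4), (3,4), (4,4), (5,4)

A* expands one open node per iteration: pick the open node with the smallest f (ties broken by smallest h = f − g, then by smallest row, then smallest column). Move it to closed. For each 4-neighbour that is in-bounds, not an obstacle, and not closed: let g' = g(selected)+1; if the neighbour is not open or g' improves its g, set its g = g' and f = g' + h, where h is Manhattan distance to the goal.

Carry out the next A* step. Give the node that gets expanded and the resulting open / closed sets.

expanded=(1,4); open=[(0,4) g=5 f=10, (1,3) g=5 f=8, (2,3) g=4 f=8, (5,3) g=1 f=8, (6,4) g=1 f=10]; closed=[(1,4), (2,4), (3,4), (4,4), (5,4)]

step 1: expand (1,4) (f=8, h=4) → closed; open now [(0,4) g=5 f=10, (1,3) g=5 f=8, (2,3) g=4 f=8, (5,3) g=1 f=8, (6,4) g=1 f=10]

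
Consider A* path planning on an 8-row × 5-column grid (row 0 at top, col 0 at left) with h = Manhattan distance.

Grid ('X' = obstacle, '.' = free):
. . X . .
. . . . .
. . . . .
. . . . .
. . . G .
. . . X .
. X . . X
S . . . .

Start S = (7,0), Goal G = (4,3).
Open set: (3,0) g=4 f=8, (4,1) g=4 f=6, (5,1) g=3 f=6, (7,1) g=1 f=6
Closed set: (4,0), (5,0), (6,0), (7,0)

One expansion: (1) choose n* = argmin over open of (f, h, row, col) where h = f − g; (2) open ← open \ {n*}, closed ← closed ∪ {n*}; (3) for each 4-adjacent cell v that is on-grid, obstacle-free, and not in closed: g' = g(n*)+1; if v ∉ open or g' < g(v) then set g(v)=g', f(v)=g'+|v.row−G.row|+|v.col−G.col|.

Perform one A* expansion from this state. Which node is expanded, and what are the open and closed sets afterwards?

step 1: expand (4,1) (f=6, h=2) → closed; open now [(3,0) g=4 f=8, (3,1) g=5 f=8, (4,2) g=5 f=6, (5,1) g=3 f=6, (7,1) g=1 f=6]

expanded=(4,1); open=[(3,0) g=4 f=8, (3,1) g=5 f=8, (4,2) g=5 f=6, (5,1) g=3 f=6, (7,1) g=1 f=6]; closed=[(4,0), (4,1), (5,0), (6,0), (7,0)]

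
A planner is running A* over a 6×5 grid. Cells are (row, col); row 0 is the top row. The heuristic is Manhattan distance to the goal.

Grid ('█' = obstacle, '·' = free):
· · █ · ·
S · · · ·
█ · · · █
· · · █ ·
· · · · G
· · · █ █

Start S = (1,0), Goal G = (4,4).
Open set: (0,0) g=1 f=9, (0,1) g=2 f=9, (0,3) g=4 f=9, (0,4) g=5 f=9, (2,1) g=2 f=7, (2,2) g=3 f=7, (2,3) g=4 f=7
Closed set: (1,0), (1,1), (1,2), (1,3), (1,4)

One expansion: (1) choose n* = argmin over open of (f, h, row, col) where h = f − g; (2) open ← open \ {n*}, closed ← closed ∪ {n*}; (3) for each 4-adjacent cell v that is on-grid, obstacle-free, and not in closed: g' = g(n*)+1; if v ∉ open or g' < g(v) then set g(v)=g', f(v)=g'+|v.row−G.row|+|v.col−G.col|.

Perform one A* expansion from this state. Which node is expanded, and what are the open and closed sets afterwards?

expanded=(2,3); open=[(0,0) g=1 f=9, (0,1) g=2 f=9, (0,3) g=4 f=9, (0,4) g=5 f=9, (2,1) g=2 f=7, (2,2) g=3 f=7]; closed=[(1,0), (1,1), (1,2), (1,3), (1,4), (2,3)]

step 1: expand (2,3) (f=7, h=3) → closed; open now [(0,0) g=1 f=9, (0,1) g=2 f=9, (0,3) g=4 f=9, (0,4) g=5 f=9, (2,1) g=2 f=7, (2,2) g=3 f=7]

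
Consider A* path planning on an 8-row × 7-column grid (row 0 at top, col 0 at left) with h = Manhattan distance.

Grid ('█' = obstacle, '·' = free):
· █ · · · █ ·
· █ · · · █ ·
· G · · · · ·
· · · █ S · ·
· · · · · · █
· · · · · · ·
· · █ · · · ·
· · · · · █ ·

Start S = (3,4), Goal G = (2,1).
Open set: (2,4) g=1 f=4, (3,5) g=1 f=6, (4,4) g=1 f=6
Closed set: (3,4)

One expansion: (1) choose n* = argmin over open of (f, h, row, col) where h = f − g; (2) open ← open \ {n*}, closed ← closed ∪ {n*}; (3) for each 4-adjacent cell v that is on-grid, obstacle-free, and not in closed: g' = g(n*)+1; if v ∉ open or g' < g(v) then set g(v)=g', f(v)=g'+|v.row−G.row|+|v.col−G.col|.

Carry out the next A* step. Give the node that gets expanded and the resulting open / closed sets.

step 1: expand (2,4) (f=4, h=3) → closed; open now [(1,4) g=2 f=6, (2,3) g=2 f=4, (2,5) g=2 f=6, (3,5) g=1 f=6, (4,4) g=1 f=6]

expanded=(2,4); open=[(1,4) g=2 f=6, (2,3) g=2 f=4, (2,5) g=2 f=6, (3,5) g=1 f=6, (4,4) g=1 f=6]; closed=[(2,4), (3,4)]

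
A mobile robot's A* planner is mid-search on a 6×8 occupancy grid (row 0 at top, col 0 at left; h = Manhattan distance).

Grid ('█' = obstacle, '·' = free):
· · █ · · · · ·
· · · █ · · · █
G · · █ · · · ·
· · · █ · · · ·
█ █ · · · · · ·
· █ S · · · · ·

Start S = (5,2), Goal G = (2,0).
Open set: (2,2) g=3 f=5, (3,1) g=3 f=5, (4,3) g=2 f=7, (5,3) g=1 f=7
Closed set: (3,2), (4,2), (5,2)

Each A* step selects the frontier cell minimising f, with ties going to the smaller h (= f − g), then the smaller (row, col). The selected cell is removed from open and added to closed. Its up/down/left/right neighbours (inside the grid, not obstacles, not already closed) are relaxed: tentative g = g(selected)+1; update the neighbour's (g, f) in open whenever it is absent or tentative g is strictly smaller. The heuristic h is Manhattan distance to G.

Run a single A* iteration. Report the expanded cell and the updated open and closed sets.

expanded=(2,2); open=[(1,2) g=4 f=7, (2,1) g=4 f=5, (3,1) g=3 f=5, (4,3) g=2 f=7, (5,3) g=1 f=7]; closed=[(2,2), (3,2), (4,2), (5,2)]

step 1: expand (2,2) (f=5, h=2) → closed; open now [(1,2) g=4 f=7, (2,1) g=4 f=5, (3,1) g=3 f=5, (4,3) g=2 f=7, (5,3) g=1 f=7]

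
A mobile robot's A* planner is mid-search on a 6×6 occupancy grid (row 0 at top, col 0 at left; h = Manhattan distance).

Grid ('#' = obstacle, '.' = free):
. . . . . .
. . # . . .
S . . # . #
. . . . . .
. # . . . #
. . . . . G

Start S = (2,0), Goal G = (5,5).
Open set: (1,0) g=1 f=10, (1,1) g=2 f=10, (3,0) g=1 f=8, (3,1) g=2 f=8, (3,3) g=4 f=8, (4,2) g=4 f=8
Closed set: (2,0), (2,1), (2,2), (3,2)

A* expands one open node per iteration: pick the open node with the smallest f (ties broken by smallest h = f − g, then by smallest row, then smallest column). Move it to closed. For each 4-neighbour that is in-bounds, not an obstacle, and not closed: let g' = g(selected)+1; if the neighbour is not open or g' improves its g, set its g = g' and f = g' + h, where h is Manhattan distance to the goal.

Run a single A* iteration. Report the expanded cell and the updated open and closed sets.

step 1: expand (3,3) (f=8, h=4) → closed; open now [(1,0) g=1 f=10, (1,1) g=2 f=10, (3,0) g=1 f=8, (3,1) g=2 f=8, (3,4) g=5 f=8, (4,2) g=4 f=8, (4,3) g=5 f=8]

expanded=(3,3); open=[(1,0) g=1 f=10, (1,1) g=2 f=10, (3,0) g=1 f=8, (3,1) g=2 f=8, (3,4) g=5 f=8, (4,2) g=4 f=8, (4,3) g=5 f=8]; closed=[(2,0), (2,1), (2,2), (3,2), (3,3)]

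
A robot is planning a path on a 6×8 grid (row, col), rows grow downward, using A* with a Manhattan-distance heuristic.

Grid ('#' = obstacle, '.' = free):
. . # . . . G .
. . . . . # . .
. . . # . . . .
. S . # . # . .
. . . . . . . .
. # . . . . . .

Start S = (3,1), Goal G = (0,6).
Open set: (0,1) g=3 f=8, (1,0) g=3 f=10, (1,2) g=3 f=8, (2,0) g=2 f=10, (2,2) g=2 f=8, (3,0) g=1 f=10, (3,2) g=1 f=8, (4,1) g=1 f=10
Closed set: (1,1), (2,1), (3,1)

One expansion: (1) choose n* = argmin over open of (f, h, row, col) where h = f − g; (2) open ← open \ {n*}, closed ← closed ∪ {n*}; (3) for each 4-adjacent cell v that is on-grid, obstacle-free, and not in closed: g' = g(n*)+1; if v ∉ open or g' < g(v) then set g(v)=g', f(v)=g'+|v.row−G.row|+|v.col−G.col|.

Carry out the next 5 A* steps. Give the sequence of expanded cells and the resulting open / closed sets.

step 1: expand (0,1) (f=8, h=5) → closed; open now [(0,0) g=4 f=10, (1,0) g=3 f=10, (1,2) g=3 f=8, (2,0) g=2 f=10, (2,2) g=2 f=8, (3,0) g=1 f=10, (3,2) g=1 f=8, (4,1) g=1 f=10]
step 2: expand (1,2) (f=8, h=5) → closed; open now [(0,0) g=4 f=10, (1,0) g=3 f=10, (1,3) g=4 f=8, (2,0) g=2 f=10, (2,2) g=2 f=8, (3,0) g=1 f=10, (3,2) g=1 f=8, (4,1) g=1 f=10]
step 3: expand (1,3) (f=8, h=4) → closed; open now [(0,0) g=4 f=10, (0,3) g=5 f=8, (1,0) g=3 f=10, (1,4) g=5 f=8, (2,0) g=2 f=10, (2,2) g=2 f=8, (3,0) g=1 f=10, (3,2) g=1 f=8, (4,1) g=1 f=10]
step 4: expand (0,3) (f=8, h=3) → closed; open now [(0,0) g=4 f=10, (0,4) g=6 f=8, (1,0) g=3 f=10, (1,4) g=5 f=8, (2,0) g=2 f=10, (2,2) g=2 f=8, (3,0) g=1 f=10, (3,2) g=1 f=8, (4,1) g=1 f=10]
step 5: expand (0,4) (f=8, h=2) → closed; open now [(0,0) g=4 f=10, (0,5) g=7 f=8, (1,0) g=3 f=10, (1,4) g=5 f=8, (2,0) g=2 f=10, (2,2) g=2 f=8, (3,0) g=1 f=10, (3,2) g=1 f=8, (4,1) g=1 f=10]

order=[(0,1) → (1,2) → (1,3) → (0,3) → (0,4)]; open=[(0,0) g=4 f=10, (0,5) g=7 f=8, (1,0) g=3 f=10, (1,4) g=5 f=8, (2,0) g=2 f=10, (2,2) g=2 f=8, (3,0) g=1 f=10, (3,2) g=1 f=8, (4,1) g=1 f=10]; closed=[(0,1), (0,3), (0,4), (1,1), (1,2), (1,3), (2,1), (3,1)]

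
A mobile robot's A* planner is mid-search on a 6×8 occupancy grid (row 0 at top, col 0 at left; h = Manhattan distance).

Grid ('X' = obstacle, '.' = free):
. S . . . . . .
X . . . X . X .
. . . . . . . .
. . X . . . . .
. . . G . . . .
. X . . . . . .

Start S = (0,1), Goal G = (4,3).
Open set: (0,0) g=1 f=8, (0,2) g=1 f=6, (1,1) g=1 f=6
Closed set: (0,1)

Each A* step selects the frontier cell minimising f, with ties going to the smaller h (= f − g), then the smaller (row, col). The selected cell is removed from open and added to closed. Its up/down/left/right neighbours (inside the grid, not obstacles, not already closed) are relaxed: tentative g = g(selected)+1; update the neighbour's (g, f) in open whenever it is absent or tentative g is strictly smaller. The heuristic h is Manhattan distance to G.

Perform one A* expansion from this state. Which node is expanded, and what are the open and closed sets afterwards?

step 1: expand (0,2) (f=6, h=5) → closed; open now [(0,0) g=1 f=8, (0,3) g=2 f=6, (1,1) g=1 f=6, (1,2) g=2 f=6]

expanded=(0,2); open=[(0,0) g=1 f=8, (0,3) g=2 f=6, (1,1) g=1 f=6, (1,2) g=2 f=6]; closed=[(0,1), (0,2)]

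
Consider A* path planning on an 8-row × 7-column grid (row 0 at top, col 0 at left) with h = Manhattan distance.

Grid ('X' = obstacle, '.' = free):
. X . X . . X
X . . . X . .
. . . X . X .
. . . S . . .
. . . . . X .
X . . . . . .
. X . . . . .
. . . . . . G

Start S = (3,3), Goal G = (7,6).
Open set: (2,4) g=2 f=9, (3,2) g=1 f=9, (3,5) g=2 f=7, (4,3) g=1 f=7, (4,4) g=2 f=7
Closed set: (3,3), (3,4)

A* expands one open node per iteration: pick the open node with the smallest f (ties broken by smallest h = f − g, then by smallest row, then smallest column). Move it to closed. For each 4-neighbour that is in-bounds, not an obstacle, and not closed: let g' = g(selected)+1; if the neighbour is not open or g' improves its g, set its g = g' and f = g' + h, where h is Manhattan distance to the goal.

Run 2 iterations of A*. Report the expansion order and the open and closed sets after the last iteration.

step 1: expand (3,5) (f=7, h=5) → closed; open now [(2,4) g=2 f=9, (3,2) g=1 f=9, (3,6) g=3 f=7, (4,3) g=1 f=7, (4,4) g=2 f=7]
step 2: expand (3,6) (f=7, h=4) → closed; open now [(2,4) g=2 f=9, (2,6) g=4 f=9, (3,2) g=1 f=9, (4,3) g=1 f=7, (4,4) g=2 f=7, (4,6) g=4 f=7]

order=[(3,5) → (3,6)]; open=[(2,4) g=2 f=9, (2,6) g=4 f=9, (3,2) g=1 f=9, (4,3) g=1 f=7, (4,4) g=2 f=7, (4,6) g=4 f=7]; closed=[(3,3), (3,4), (3,5), (3,6)]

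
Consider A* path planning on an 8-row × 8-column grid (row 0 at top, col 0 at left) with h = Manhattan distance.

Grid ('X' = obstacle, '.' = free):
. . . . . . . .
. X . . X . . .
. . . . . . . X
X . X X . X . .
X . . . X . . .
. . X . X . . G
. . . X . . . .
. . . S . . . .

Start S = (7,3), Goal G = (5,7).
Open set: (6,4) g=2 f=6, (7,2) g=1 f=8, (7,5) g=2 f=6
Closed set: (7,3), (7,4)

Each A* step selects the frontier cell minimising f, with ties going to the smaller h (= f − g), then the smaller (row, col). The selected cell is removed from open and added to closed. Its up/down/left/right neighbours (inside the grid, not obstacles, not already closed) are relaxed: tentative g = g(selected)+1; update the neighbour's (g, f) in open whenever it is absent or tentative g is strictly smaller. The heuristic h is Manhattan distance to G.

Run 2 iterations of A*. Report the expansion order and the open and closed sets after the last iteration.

step 1: expand (6,4) (f=6, h=4) → closed; open now [(6,5) g=3 f=6, (7,2) g=1 f=8, (7,5) g=2 f=6]
step 2: expand (6,5) (f=6, h=3) → closed; open now [(5,5) g=4 f=6, (6,6) g=4 f=6, (7,2) g=1 f=8, (7,5) g=2 f=6]

order=[(6,4) → (6,5)]; open=[(5,5) g=4 f=6, (6,6) g=4 f=6, (7,2) g=1 f=8, (7,5) g=2 f=6]; closed=[(6,4), (6,5), (7,3), (7,4)]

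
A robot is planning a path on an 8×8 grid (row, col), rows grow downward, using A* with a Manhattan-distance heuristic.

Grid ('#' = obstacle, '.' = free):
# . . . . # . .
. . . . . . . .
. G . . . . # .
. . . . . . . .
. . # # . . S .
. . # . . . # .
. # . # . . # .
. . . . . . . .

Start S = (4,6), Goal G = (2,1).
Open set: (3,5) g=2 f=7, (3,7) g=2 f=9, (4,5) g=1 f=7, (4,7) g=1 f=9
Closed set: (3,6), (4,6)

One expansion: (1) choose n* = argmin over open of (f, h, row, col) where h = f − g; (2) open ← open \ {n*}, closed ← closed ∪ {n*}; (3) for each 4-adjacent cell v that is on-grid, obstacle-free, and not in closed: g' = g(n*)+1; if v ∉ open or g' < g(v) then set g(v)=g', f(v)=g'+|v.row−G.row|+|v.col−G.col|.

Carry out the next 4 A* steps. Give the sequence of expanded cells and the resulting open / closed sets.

step 1: expand (3,5) (f=7, h=5) → closed; open now [(2,5) g=3 f=7, (3,4) g=3 f=7, (3,7) g=2 f=9, (4,5) g=1 f=7, (4,7) g=1 f=9]
step 2: expand (2,5) (f=7, h=4) → closed; open now [(1,5) g=4 f=9, (2,4) g=4 f=7, (3,4) g=3 f=7, (3,7) g=2 f=9, (4,5) g=1 f=7, (4,7) g=1 f=9]
step 3: expand (2,4) (f=7, h=3) → closed; open now [(1,4) g=5 f=9, (1,5) g=4 f=9, (2,3) g=5 f=7, (3,4) g=3 f=7, (3,7) g=2 f=9, (4,5) g=1 f=7, (4,7) g=1 f=9]
step 4: expand (2,3) (f=7, h=2) → closed; open now [(1,3) g=6 f=9, (1,4) g=5 f=9, (1,5) g=4 f=9, (2,2) g=6 f=7, (3,3) g=6 f=9, (3,4) g=3 f=7, (3,7) g=2 f=9, (4,5) g=1 f=7, (4,7) g=1 f=9]

order=[(3,5) → (2,5) → (2,4) → (2,3)]; open=[(1,3) g=6 f=9, (1,4) g=5 f=9, (1,5) g=4 f=9, (2,2) g=6 f=7, (3,3) g=6 f=9, (3,4) g=3 f=7, (3,7) g=2 f=9, (4,5) g=1 f=7, (4,7) g=1 f=9]; closed=[(2,3), (2,4), (2,5), (3,5), (3,6), (4,6)]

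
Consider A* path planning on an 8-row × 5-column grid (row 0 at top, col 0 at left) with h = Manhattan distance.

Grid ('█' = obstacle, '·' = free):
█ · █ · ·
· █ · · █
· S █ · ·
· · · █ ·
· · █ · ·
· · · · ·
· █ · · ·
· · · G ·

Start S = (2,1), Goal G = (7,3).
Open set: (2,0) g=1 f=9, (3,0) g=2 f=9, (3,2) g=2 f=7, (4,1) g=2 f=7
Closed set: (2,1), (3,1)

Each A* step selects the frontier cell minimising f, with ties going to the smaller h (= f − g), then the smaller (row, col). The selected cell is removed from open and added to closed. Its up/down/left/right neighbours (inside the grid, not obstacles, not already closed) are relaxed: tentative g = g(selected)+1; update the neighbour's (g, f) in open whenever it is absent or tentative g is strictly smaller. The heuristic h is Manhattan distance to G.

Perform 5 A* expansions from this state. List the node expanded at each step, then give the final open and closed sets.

step 1: expand (3,2) (f=7, h=5) → closed; open now [(2,0) g=1 f=9, (3,0) g=2 f=9, (4,1) g=2 f=7]
step 2: expand (4,1) (f=7, h=5) → closed; open now [(2,0) g=1 f=9, (3,0) g=2 f=9, (4,0) g=3 f=9, (5,1) g=3 f=7]
step 3: expand (5,1) (f=7, h=4) → closed; open now [(2,0) g=1 f=9, (3,0) g=2 f=9, (4,0) g=3 f=9, (5,0) g=4 f=9, (5,2) g=4 f=7]
step 4: expand (5,2) (f=7, h=3) → closed; open now [(2,0) g=1 f=9, (3,0) g=2 f=9, (4,0) g=3 f=9, (5,0) g=4 f=9, (5,3) g=5 f=7, (6,2) g=5 f=7]
step 5: expand (5,3) (f=7, h=2) → closed; open now [(2,0) g=1 f=9, (3,0) g=2 f=9, (4,0) g=3 f=9, (4,3) g=6 f=9, (5,0) g=4 f=9, (5,4) g=6 f=9, (6,2) g=5 f=7, (6,3) g=6 f=7]

order=[(3,2) → (4,1) → (5,1) → (5,2) → (5,3)]; open=[(2,0) g=1 f=9, (3,0) g=2 f=9, (4,0) g=3 f=9, (4,3) g=6 f=9, (5,0) g=4 f=9, (5,4) g=6 f=9, (6,2) g=5 f=7, (6,3) g=6 f=7]; closed=[(2,1), (3,1), (3,2), (4,1), (5,1), (5,2), (5,3)]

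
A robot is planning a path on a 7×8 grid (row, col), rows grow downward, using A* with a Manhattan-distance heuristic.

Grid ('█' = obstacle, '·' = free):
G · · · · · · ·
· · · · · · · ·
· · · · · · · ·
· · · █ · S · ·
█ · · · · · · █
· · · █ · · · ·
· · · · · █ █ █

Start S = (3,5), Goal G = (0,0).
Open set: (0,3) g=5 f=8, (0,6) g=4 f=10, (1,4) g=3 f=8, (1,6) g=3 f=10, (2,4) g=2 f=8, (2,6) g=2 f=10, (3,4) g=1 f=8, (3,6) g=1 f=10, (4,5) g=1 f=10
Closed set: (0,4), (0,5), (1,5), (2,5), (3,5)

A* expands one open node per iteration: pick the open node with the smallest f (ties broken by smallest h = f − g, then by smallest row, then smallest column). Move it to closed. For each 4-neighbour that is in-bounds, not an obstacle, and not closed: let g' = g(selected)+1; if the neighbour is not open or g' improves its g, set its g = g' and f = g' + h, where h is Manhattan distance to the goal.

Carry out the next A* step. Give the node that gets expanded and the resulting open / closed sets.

expanded=(0,3); open=[(0,2) g=6 f=8, (0,6) g=4 f=10, (1,3) g=6 f=10, (1,4) g=3 f=8, (1,6) g=3 f=10, (2,4) g=2 f=8, (2,6) g=2 f=10, (3,4) g=1 f=8, (3,6) g=1 f=10, (4,5) g=1 f=10]; closed=[(0,3), (0,4), (0,5), (1,5), (2,5), (3,5)]

step 1: expand (0,3) (f=8, h=3) → closed; open now [(0,2) g=6 f=8, (0,6) g=4 f=10, (1,3) g=6 f=10, (1,4) g=3 f=8, (1,6) g=3 f=10, (2,4) g=2 f=8, (2,6) g=2 f=10, (3,4) g=1 f=8, (3,6) g=1 f=10, (4,5) g=1 f=10]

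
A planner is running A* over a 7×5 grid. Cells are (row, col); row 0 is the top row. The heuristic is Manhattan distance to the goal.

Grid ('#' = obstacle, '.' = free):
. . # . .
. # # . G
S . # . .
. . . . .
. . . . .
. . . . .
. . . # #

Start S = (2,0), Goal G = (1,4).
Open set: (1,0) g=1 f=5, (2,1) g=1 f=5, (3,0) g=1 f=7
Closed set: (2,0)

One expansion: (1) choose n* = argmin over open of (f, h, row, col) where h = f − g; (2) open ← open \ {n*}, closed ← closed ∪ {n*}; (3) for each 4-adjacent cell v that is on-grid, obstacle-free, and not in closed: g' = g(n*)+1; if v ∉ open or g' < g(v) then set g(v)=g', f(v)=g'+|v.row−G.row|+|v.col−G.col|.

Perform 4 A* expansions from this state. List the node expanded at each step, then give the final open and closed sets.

order=[(1,0) → (2,1) → (0,0) → (0,1)]; open=[(3,0) g=1 f=7, (3,1) g=2 f=7]; closed=[(0,0), (0,1), (1,0), (2,0), (2,1)]

step 1: expand (1,0) (f=5, h=4) → closed; open now [(0,0) g=2 f=7, (2,1) g=1 f=5, (3,0) g=1 f=7]
step 2: expand (2,1) (f=5, h=4) → closed; open now [(0,0) g=2 f=7, (3,0) g=1 f=7, (3,1) g=2 f=7]
step 3: expand (0,0) (f=7, h=5) → closed; open now [(0,1) g=3 f=7, (3,0) g=1 f=7, (3,1) g=2 f=7]
step 4: expand (0,1) (f=7, h=4) → closed; open now [(3,0) g=1 f=7, (3,1) g=2 f=7]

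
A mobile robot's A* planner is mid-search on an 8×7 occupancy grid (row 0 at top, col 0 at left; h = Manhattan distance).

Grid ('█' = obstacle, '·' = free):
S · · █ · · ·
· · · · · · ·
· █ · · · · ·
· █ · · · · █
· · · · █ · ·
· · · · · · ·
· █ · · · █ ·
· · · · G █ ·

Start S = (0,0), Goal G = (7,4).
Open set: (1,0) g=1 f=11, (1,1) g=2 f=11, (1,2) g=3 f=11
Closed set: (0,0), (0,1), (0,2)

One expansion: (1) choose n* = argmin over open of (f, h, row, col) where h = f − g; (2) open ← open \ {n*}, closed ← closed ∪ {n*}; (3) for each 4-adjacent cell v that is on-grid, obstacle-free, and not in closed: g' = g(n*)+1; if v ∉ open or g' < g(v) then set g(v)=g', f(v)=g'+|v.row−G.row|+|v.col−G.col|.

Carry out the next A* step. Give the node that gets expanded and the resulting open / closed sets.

step 1: expand (1,2) (f=11, h=8) → closed; open now [(1,0) g=1 f=11, (1,1) g=2 f=11, (1,3) g=4 f=11, (2,2) g=4 f=11]

expanded=(1,2); open=[(1,0) g=1 f=11, (1,1) g=2 f=11, (1,3) g=4 f=11, (2,2) g=4 f=11]; closed=[(0,0), (0,1), (0,2), (1,2)]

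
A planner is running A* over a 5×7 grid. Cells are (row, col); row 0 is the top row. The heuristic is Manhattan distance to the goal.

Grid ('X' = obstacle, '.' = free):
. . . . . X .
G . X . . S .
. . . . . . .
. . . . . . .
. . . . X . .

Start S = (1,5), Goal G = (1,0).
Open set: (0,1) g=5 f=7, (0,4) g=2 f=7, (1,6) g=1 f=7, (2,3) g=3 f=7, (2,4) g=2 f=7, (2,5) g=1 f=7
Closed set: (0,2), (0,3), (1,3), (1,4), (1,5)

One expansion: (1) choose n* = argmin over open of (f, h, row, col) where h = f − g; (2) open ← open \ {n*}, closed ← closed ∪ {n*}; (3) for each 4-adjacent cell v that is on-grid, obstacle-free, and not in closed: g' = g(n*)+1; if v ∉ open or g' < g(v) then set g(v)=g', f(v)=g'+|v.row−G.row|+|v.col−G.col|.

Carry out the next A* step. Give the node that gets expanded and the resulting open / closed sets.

step 1: expand (0,1) (f=7, h=2) → closed; open now [(0,0) g=6 f=7, (0,4) g=2 f=7, (1,1) g=6 f=7, (1,6) g=1 f=7, (2,3) g=3 f=7, (2,4) g=2 f=7, (2,5) g=1 f=7]

expanded=(0,1); open=[(0,0) g=6 f=7, (0,4) g=2 f=7, (1,1) g=6 f=7, (1,6) g=1 f=7, (2,3) g=3 f=7, (2,4) g=2 f=7, (2,5) g=1 f=7]; closed=[(0,1), (0,2), (0,3), (1,3), (1,4), (1,5)]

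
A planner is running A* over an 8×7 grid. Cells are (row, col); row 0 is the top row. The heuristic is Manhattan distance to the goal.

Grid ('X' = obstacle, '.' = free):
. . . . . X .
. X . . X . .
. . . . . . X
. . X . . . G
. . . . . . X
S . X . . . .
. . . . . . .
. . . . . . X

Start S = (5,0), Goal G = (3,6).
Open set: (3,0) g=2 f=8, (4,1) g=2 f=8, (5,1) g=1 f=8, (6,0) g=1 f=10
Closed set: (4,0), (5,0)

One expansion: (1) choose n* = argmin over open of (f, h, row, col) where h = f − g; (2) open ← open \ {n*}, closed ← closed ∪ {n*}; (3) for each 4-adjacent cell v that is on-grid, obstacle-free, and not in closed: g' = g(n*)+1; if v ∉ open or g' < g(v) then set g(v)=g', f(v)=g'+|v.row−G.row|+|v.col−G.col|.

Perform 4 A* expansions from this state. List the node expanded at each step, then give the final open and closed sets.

step 1: expand (3,0) (f=8, h=6) → closed; open now [(2,0) g=3 f=10, (3,1) g=3 f=8, (4,1) g=2 f=8, (5,1) g=1 f=8, (6,0) g=1 f=10]
step 2: expand (3,1) (f=8, h=5) → closed; open now [(2,0) g=3 f=10, (2,1) g=4 f=10, (4,1) g=2 f=8, (5,1) g=1 f=8, (6,0) g=1 f=10]
step 3: expand (4,1) (f=8, h=6) → closed; open now [(2,0) g=3 f=10, (2,1) g=4 f=10, (4,2) g=3 f=8, (5,1) g=1 f=8, (6,0) g=1 f=10]
step 4: expand (4,2) (f=8, h=5) → closed; open now [(2,0) g=3 f=10, (2,1) g=4 f=10, (4,3) g=4 f=8, (5,1) g=1 f=8, (6,0) g=1 f=10]

order=[(3,0) → (3,1) → (4,1) → (4,2)]; open=[(2,0) g=3 f=10, (2,1) g=4 f=10, (4,3) g=4 f=8, (5,1) g=1 f=8, (6,0) g=1 f=10]; closed=[(3,0), (3,1), (4,0), (4,1), (4,2), (5,0)]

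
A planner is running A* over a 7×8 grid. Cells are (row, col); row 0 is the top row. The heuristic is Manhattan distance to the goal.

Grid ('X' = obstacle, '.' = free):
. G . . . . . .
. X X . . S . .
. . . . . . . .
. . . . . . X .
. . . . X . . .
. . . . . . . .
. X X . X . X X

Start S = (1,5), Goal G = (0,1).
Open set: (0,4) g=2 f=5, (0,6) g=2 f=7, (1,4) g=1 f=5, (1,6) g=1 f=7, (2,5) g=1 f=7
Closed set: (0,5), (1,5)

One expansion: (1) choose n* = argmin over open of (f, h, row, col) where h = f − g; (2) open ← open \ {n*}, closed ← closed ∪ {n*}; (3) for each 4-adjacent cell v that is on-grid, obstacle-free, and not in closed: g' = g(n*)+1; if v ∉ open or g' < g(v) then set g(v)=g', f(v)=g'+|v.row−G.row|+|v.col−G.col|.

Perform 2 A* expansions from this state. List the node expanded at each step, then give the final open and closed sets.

order=[(0,4) → (0,3)]; open=[(0,2) g=4 f=5, (0,6) g=2 f=7, (1,3) g=4 f=7, (1,4) g=1 f=5, (1,6) g=1 f=7, (2,5) g=1 f=7]; closed=[(0,3), (0,4), (0,5), (1,5)]

step 1: expand (0,4) (f=5, h=3) → closed; open now [(0,3) g=3 f=5, (0,6) g=2 f=7, (1,4) g=1 f=5, (1,6) g=1 f=7, (2,5) g=1 f=7]
step 2: expand (0,3) (f=5, h=2) → closed; open now [(0,2) g=4 f=5, (0,6) g=2 f=7, (1,3) g=4 f=7, (1,4) g=1 f=5, (1,6) g=1 f=7, (2,5) g=1 f=7]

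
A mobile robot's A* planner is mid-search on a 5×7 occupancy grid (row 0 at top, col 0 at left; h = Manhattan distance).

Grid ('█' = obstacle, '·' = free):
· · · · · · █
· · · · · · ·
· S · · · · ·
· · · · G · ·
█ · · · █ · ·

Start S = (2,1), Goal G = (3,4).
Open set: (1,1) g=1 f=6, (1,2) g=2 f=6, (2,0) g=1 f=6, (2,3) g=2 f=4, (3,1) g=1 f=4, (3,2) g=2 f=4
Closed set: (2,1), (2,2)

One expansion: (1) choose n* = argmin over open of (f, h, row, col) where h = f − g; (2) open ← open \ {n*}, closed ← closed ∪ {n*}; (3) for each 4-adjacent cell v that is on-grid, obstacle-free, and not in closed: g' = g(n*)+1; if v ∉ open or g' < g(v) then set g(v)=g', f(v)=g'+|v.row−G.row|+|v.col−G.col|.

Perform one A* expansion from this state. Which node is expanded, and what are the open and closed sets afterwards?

step 1: expand (2,3) (f=4, h=2) → closed; open now [(1,1) g=1 f=6, (1,2) g=2 f=6, (1,3) g=3 f=6, (2,0) g=1 f=6, (2,4) g=3 f=4, (3,1) g=1 f=4, (3,2) g=2 f=4, (3,3) g=3 f=4]

expanded=(2,3); open=[(1,1) g=1 f=6, (1,2) g=2 f=6, (1,3) g=3 f=6, (2,0) g=1 f=6, (2,4) g=3 f=4, (3,1) g=1 f=4, (3,2) g=2 f=4, (3,3) g=3 f=4]; closed=[(2,1), (2,2), (2,3)]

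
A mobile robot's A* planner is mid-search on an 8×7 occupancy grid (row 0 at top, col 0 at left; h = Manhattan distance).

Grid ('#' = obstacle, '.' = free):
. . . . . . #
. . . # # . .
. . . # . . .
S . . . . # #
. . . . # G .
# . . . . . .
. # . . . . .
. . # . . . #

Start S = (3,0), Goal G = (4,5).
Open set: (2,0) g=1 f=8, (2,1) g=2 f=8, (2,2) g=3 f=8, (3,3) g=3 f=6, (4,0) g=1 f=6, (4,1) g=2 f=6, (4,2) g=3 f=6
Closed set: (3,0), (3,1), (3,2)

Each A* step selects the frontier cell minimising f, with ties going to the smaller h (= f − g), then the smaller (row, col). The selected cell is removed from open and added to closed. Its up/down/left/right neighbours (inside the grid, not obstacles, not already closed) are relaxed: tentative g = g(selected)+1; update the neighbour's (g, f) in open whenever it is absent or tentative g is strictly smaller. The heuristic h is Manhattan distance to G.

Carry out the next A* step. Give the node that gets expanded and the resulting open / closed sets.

step 1: expand (3,3) (f=6, h=3) → closed; open now [(2,0) g=1 f=8, (2,1) g=2 f=8, (2,2) g=3 f=8, (3,4) g=4 f=6, (4,0) g=1 f=6, (4,1) g=2 f=6, (4,2) g=3 f=6, (4,3) g=4 f=6]

expanded=(3,3); open=[(2,0) g=1 f=8, (2,1) g=2 f=8, (2,2) g=3 f=8, (3,4) g=4 f=6, (4,0) g=1 f=6, (4,1) g=2 f=6, (4,2) g=3 f=6, (4,3) g=4 f=6]; closed=[(3,0), (3,1), (3,2), (3,3)]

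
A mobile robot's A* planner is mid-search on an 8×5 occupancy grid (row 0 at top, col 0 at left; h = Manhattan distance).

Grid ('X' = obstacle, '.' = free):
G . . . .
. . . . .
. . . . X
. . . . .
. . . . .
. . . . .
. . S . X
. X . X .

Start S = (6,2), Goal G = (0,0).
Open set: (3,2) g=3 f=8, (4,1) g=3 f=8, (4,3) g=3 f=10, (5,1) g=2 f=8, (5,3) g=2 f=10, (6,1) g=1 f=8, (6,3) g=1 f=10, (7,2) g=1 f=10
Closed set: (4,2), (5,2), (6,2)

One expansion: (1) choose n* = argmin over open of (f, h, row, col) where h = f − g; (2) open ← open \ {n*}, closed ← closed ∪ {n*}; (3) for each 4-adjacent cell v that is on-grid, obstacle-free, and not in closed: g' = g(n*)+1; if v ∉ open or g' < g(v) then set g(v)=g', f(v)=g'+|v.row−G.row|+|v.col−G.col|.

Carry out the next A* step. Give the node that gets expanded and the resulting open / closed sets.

step 1: expand (3,2) (f=8, h=5) → closed; open now [(2,2) g=4 f=8, (3,1) g=4 f=8, (3,3) g=4 f=10, (4,1) g=3 f=8, (4,3) g=3 f=10, (5,1) g=2 f=8, (5,3) g=2 f=10, (6,1) g=1 f=8, (6,3) g=1 f=10, (7,2) g=1 f=10]

expanded=(3,2); open=[(2,2) g=4 f=8, (3,1) g=4 f=8, (3,3) g=4 f=10, (4,1) g=3 f=8, (4,3) g=3 f=10, (5,1) g=2 f=8, (5,3) g=2 f=10, (6,1) g=1 f=8, (6,3) g=1 f=10, (7,2) g=1 f=10]; closed=[(3,2), (4,2), (5,2), (6,2)]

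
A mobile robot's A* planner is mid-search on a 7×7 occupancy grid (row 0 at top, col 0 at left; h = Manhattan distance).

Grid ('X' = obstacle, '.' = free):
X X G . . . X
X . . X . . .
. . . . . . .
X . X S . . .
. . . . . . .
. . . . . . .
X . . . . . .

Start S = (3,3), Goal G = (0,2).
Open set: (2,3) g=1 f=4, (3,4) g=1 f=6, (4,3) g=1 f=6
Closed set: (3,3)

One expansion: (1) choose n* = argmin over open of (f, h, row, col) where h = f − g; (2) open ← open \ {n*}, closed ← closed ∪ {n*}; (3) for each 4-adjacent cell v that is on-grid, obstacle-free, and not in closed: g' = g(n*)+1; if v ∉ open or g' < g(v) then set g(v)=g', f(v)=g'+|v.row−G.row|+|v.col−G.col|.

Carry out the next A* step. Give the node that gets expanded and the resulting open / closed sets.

step 1: expand (2,3) (f=4, h=3) → closed; open now [(2,2) g=2 f=4, (2,4) g=2 f=6, (3,4) g=1 f=6, (4,3) g=1 f=6]

expanded=(2,3); open=[(2,2) g=2 f=4, (2,4) g=2 f=6, (3,4) g=1 f=6, (4,3) g=1 f=6]; closed=[(2,3), (3,3)]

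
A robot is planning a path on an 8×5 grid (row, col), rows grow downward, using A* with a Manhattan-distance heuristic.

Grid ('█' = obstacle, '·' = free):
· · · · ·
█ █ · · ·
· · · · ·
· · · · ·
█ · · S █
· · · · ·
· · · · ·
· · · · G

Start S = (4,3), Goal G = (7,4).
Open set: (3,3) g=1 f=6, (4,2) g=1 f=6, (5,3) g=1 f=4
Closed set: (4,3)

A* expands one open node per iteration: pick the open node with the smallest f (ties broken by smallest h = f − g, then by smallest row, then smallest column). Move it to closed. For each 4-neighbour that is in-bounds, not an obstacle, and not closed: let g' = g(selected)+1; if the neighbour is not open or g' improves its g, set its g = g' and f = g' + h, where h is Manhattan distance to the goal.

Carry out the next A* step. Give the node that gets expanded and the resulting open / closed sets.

step 1: expand (5,3) (f=4, h=3) → closed; open now [(3,3) g=1 f=6, (4,2) g=1 f=6, (5,2) g=2 f=6, (5,4) g=2 f=4, (6,3) g=2 f=4]

expanded=(5,3); open=[(3,3) g=1 f=6, (4,2) g=1 f=6, (5,2) g=2 f=6, (5,4) g=2 f=4, (6,3) g=2 f=4]; closed=[(4,3), (5,3)]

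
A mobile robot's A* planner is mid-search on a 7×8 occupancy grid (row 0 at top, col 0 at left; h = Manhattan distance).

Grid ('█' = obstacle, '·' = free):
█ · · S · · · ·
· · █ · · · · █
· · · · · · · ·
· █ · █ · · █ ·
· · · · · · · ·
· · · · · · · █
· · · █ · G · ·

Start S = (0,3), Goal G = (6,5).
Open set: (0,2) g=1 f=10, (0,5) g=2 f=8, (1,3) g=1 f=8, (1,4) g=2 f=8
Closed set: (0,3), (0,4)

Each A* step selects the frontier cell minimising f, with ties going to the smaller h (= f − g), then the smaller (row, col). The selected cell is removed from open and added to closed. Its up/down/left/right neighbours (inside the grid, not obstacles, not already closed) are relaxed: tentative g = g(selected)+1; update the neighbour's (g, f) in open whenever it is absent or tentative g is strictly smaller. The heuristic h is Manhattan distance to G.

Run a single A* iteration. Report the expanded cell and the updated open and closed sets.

step 1: expand (0,5) (f=8, h=6) → closed; open now [(0,2) g=1 f=10, (0,6) g=3 f=10, (1,3) g=1 f=8, (1,4) g=2 f=8, (1,5) g=3 f=8]

expanded=(0,5); open=[(0,2) g=1 f=10, (0,6) g=3 f=10, (1,3) g=1 f=8, (1,4) g=2 f=8, (1,5) g=3 f=8]; closed=[(0,3), (0,4), (0,5)]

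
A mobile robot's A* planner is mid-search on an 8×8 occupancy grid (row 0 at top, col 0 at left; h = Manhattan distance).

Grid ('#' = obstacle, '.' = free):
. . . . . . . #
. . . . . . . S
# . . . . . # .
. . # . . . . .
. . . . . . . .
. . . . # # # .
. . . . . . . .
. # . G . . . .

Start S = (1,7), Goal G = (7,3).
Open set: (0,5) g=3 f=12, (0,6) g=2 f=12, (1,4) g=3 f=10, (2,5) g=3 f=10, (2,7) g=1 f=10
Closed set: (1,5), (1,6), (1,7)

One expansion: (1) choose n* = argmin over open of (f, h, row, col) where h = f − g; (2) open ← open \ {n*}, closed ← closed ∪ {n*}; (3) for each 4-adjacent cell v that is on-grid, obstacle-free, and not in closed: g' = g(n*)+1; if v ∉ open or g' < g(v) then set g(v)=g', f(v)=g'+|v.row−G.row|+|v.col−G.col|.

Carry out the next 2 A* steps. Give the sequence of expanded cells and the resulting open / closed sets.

step 1: expand (1,4) (f=10, h=7) → closed; open now [(0,4) g=4 f=12, (0,5) g=3 f=12, (0,6) g=2 f=12, (1,3) g=4 f=10, (2,4) g=4 f=10, (2,5) g=3 f=10, (2,7) g=1 f=10]
step 2: expand (1,3) (f=10, h=6) → closed; open now [(0,3) g=5 f=12, (0,4) g=4 f=12, (0,5) g=3 f=12, (0,6) g=2 f=12, (1,2) g=5 f=12, (2,3) g=5 f=10, (2,4) g=4 f=10, (2,5) g=3 f=10, (2,7) g=1 f=10]

order=[(1,4) → (1,3)]; open=[(0,3) g=5 f=12, (0,4) g=4 f=12, (0,5) g=3 f=12, (0,6) g=2 f=12, (1,2) g=5 f=12, (2,3) g=5 f=10, (2,4) g=4 f=10, (2,5) g=3 f=10, (2,7) g=1 f=10]; closed=[(1,3), (1,4), (1,5), (1,6), (1,7)]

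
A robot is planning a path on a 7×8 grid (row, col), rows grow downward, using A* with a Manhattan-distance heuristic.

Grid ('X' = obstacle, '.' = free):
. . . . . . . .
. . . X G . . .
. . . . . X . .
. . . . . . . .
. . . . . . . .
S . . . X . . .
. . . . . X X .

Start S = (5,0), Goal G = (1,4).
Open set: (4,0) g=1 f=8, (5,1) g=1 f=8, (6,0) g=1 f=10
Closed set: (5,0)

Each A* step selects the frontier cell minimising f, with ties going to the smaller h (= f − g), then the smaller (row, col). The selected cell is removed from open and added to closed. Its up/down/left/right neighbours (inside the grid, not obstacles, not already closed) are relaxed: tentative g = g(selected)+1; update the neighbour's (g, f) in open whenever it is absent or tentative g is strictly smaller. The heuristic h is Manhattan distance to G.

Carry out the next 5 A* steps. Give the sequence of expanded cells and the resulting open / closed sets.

step 1: expand (4,0) (f=8, h=7) → closed; open now [(3,0) g=2 f=8, (4,1) g=2 f=8, (5,1) g=1 f=8, (6,0) g=1 f=10]
step 2: expand (3,0) (f=8, h=6) → closed; open now [(2,0) g=3 f=8, (3,1) g=3 f=8, (4,1) g=2 f=8, (5,1) g=1 f=8, (6,0) g=1 f=10]
step 3: expand (2,0) (f=8, h=5) → closed; open now [(1,0) g=4 f=8, (2,1) g=4 f=8, (3,1) g=3 f=8, (4,1) g=2 f=8, (5,1) g=1 f=8, (6,0) g=1 f=10]
step 4: expand (1,0) (f=8, h=4) → closed; open now [(0,0) g=5 f=10, (1,1) g=5 f=8, (2,1) g=4 f=8, (3,1) g=3 f=8, (4,1) g=2 f=8, (5,1) g=1 f=8, (6,0) g=1 f=10]
step 5: expand (1,1) (f=8, h=3) → closed; open now [(0,0) g=5 f=10, (0,1) g=6 f=10, (1,2) g=6 f=8, (2,1) g=4 f=8, (3,1) g=3 f=8, (4,1) g=2 f=8, (5,1) g=1 f=8, (6,0) g=1 f=10]

order=[(4,0) → (3,0) → (2,0) → (1,0) → (1,1)]; open=[(0,0) g=5 f=10, (0,1) g=6 f=10, (1,2) g=6 f=8, (2,1) g=4 f=8, (3,1) g=3 f=8, (4,1) g=2 f=8, (5,1) g=1 f=8, (6,0) g=1 f=10]; closed=[(1,0), (1,1), (2,0), (3,0), (4,0), (5,0)]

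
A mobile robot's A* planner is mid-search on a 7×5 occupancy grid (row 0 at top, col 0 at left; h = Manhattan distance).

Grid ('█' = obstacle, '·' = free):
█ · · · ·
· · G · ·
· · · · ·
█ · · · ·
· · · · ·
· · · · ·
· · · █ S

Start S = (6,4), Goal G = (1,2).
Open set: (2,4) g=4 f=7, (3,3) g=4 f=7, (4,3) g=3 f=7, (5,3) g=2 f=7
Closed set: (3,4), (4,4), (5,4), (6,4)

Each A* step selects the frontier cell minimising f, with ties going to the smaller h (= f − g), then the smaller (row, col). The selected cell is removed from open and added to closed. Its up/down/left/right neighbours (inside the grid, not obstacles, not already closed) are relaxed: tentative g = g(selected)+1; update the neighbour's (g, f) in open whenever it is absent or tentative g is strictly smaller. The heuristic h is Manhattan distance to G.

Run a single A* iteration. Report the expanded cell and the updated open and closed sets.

expanded=(2,4); open=[(1,4) g=5 f=7, (2,3) g=5 f=7, (3,3) g=4 f=7, (4,3) g=3 f=7, (5,3) g=2 f=7]; closed=[(2,4), (3,4), (4,4), (5,4), (6,4)]

step 1: expand (2,4) (f=7, h=3) → closed; open now [(1,4) g=5 f=7, (2,3) g=5 f=7, (3,3) g=4 f=7, (4,3) g=3 f=7, (5,3) g=2 f=7]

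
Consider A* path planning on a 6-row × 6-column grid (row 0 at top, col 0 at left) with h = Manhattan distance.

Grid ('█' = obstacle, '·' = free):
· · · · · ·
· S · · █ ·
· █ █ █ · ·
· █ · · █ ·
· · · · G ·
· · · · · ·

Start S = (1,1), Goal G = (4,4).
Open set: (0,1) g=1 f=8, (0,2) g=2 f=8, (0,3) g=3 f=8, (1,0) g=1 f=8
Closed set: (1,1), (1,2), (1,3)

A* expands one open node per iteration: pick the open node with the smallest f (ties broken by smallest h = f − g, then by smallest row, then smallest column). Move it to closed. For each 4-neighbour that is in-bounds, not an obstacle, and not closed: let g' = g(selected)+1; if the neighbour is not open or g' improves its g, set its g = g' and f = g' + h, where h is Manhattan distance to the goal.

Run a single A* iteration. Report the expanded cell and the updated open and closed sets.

step 1: expand (0,3) (f=8, h=5) → closed; open now [(0,1) g=1 f=8, (0,2) g=2 f=8, (0,4) g=4 f=8, (1,0) g=1 f=8]

expanded=(0,3); open=[(0,1) g=1 f=8, (0,2) g=2 f=8, (0,4) g=4 f=8, (1,0) g=1 f=8]; closed=[(0,3), (1,1), (1,2), (1,3)]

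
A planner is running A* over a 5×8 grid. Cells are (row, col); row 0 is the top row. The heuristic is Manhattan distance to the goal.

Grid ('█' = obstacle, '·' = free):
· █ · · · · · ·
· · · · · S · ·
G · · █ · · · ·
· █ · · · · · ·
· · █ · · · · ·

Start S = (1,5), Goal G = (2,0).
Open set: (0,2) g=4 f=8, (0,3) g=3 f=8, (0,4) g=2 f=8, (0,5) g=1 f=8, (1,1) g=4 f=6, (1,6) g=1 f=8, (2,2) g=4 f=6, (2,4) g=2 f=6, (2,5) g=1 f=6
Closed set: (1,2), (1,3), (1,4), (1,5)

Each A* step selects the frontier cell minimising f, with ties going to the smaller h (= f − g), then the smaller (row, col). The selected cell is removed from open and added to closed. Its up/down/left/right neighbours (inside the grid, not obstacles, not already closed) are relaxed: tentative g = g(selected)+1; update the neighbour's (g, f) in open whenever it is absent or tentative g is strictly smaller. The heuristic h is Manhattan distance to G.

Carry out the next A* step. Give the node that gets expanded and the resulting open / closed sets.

expanded=(1,1); open=[(0,2) g=4 f=8, (0,3) g=3 f=8, (0,4) g=2 f=8, (0,5) g=1 f=8, (1,0) g=5 f=6, (1,6) g=1 f=8, (2,1) g=5 f=6, (2,2) g=4 f=6, (2,4) g=2 f=6, (2,5) g=1 f=6]; closed=[(1,1), (1,2), (1,3), (1,4), (1,5)]

step 1: expand (1,1) (f=6, h=2) → closed; open now [(0,2) g=4 f=8, (0,3) g=3 f=8, (0,4) g=2 f=8, (0,5) g=1 f=8, (1,0) g=5 f=6, (1,6) g=1 f=8, (2,1) g=5 f=6, (2,2) g=4 f=6, (2,4) g=2 f=6, (2,5) g=1 f=6]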